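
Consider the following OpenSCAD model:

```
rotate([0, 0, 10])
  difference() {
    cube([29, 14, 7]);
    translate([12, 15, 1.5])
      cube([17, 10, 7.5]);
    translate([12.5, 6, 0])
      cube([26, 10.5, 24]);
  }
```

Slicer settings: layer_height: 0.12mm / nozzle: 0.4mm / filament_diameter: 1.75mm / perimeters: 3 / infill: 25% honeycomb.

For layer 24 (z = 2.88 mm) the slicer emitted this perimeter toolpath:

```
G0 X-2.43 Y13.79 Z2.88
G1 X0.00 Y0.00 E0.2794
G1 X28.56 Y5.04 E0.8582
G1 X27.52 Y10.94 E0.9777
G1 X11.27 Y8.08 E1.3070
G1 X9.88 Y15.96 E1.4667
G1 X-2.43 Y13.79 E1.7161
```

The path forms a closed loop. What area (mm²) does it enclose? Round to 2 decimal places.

Apply the shoelace formula to the sequence of (X, Y) vertices; enclosed area = 273.94 mm².

273.94 mm²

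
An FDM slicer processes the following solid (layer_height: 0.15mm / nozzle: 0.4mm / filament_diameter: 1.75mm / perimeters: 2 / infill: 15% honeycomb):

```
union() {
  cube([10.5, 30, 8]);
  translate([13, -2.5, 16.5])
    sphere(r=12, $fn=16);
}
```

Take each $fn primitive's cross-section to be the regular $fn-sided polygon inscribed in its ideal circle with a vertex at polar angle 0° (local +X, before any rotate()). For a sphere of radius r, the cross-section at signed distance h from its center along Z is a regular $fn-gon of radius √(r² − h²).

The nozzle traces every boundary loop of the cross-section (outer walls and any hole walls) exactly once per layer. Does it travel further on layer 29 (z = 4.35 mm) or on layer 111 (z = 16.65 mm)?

Layer 29 (z = 4.35): the cube is present — its section is the full 10.5×30 rectangle (perimeter 81.00 mm); the sphere at (13, -2.5) is absent (|z−center|=12.150 > r=12); Taking the union: only the 10.5×30 cube is present, so the union is just that shape — boundary = 81.00 mm. So its perimeter = 81.00 mm. Layer 111 (z = 16.65): the cube is absent (z outside [0, 8]); the r=12 sphere at (13, -2.5) slices to a regular 16-gon of circumradius 11.999 (√(r²−h²) with h=0.15 from center) (perimeter = 2·16·11.999·sin(180°/16) = 74.91 mm); Taking the union: only the r=12 sphere at (13, -2.5) is present, so the union is just that shape — boundary = 74.91 mm. So its perimeter = 74.91 mm. Layer 29 is larger (81.00 vs 74.91 mm).

layer 29 (z = 4.35 mm)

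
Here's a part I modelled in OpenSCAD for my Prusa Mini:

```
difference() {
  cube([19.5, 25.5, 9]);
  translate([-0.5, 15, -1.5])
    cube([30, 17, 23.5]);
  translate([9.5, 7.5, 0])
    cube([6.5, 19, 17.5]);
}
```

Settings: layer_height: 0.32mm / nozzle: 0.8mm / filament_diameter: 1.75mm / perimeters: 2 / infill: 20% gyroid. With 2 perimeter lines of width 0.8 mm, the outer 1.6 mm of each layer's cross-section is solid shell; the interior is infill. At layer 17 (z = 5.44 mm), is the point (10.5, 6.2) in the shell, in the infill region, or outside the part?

shell

At z = 5.44 mm: the cube is present — its section is the full 19.5×25.5 rectangle; the 30×17 cube at (-0.5, 15) contributes its full rectangle; the cube at (9.5, 7.5) (footprint 6.5×19) is included at this height; Taking the first minus the rest: starting from the 19.5×25.5 cube, the 30×17 cube at (-0.5, 15) partially overlaps it — only the 204.75 mm² overlap (of its 510.00 mm²) is removed, clipping the outline; the 6.5×19 cube at (9.5, 7.5) partially overlaps it — only the 48.75 mm² overlap (of its 123.50 mm²) is removed, clipping the outline — 1 connected region. Overall, the cross-section is a single solid region. The nearest boundary edge runs (9.50, 7.50)→(16.00, 7.50); distance from the point to it = 1.30 mm. The point is inside the cross-section, 1.30 mm from the nearest boundary — within the 1.6 mm shell band (2 × 0.8).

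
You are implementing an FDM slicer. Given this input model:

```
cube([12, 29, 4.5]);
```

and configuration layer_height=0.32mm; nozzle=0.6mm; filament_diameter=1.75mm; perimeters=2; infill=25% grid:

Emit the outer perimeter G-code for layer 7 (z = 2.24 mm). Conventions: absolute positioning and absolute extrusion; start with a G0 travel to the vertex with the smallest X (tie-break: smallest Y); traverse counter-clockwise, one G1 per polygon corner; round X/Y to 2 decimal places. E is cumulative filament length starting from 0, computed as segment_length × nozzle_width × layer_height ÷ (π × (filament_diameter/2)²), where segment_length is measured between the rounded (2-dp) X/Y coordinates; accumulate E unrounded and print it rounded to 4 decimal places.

G0 X0.00 Y0.00 Z2.24
G1 X12.00 Y0.00 E0.9579
G1 X12.00 Y29.00 E3.2728
G1 X0.00 Y29.00 E4.2307
G1 X0.00 Y0.00 E6.5456

At z = 2.24 mm: the 12×29 cube contributes its full rectangle. The outline is a single polygon with 4 vertices. Extrusion per mm of travel: 0.6 × 0.32 / (π × 0.875²) = 0.079824. Accumulating E over each segment gives final E = 6.5456.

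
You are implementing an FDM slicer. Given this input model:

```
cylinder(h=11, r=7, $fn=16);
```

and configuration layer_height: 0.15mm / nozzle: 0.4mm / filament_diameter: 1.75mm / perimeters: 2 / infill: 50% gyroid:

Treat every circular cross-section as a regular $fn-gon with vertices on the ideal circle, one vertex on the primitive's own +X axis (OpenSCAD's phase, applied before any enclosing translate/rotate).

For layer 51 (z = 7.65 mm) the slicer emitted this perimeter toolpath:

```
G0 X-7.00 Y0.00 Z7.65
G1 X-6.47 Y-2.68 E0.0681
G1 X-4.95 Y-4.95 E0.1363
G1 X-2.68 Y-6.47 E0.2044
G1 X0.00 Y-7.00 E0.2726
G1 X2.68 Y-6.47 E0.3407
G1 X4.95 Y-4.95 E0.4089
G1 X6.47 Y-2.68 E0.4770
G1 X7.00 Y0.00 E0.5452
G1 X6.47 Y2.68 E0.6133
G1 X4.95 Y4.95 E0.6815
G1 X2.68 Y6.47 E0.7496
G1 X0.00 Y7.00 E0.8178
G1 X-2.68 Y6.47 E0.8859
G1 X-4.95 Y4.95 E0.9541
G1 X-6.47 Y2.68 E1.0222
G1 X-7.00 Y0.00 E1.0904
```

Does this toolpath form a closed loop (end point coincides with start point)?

Start point (G0): (-7.00, 0.00). End point (last G1): the path returns to the start — closed.

yes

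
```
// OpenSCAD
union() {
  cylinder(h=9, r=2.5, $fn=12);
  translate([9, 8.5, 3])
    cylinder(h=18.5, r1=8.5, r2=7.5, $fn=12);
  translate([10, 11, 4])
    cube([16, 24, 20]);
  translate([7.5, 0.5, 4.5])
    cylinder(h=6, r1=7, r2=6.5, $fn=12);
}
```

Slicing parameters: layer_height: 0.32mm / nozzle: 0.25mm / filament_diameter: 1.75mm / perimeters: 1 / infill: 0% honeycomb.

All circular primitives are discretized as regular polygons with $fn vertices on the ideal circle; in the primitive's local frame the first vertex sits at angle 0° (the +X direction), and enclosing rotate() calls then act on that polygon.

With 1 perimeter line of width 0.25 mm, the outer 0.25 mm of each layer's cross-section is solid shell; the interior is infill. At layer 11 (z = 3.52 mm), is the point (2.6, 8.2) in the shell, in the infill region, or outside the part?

At z = 3.52 mm: the r=2.5 cylinder gives a regular 12-gon of circumradius 2.5 (constant along its height); the cone at (9, 8.5) (r1=8.5→r2=7.5) has section circumradius 8.472 here — a regular 12-gon; the cube at (10, 11) is absent (z outside [4, 24]); the cone at (7.5, 0.5) does not reach this height (z outside [4.5, 10.5]); Combining (union): the 2 present regions are separate (no shared area or edge), so areas and boundary lengths simply add and each stays a separate island — 2 connected regions. Overall, the cross-section has 2 separate islands. The nearest boundary edge runs (1.66, 4.26)→(0.53, 8.50); distance from the point to it = 1.92 mm. (Shell/infill is judged within the island containing the point — the largest one.) The point is inside the cross-section and 1.92 mm from the nearest boundary — more than the 0.25 mm shell width (1 × 0.25), so it's in the infill interior.

infill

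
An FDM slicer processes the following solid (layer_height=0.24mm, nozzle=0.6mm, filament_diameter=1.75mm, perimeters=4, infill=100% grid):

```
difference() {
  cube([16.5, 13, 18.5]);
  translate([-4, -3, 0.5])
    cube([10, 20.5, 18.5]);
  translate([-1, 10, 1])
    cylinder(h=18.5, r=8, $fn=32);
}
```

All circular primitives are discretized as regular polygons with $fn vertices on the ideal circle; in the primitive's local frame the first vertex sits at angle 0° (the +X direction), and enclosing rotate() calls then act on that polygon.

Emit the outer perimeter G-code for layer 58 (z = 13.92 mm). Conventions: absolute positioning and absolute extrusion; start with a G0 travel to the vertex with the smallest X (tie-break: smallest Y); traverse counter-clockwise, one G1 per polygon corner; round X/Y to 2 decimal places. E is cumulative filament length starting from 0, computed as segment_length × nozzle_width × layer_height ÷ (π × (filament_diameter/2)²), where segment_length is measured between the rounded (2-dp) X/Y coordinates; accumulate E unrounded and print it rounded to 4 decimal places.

At z = 13.92 mm: the 16.5×13 cube contributes its full rectangle; the 10×20.5 cube at (-4, -3) contributes its full rectangle; the cylinder at (-1, 10): section is a regular 32-gon, circumradius r=8; Subtracting the remaining from the first: starting from the 16.5×13 cube, the 10×20.5 cube at (-4, -3) partially overlaps it — only the 78.00 mm² overlap (of its 205.00 mm²) is removed, clipping the outline; the r=8 cylinder at (-1, 10) partially overlaps it — only the 4.86 mm² overlap (of its 199.77 mm²) is removed, clipping the outline — 1 connected region. The outline is a single polygon with 9 vertices. Extrusion per mm of travel: 0.6 × 0.24 / (π × 0.875²) = 0.059868. Accumulating E over each segment gives final E = 2.8040.

G0 X6.00 Y0.00 Z13.92
G1 X16.50 Y0.00 E0.6286
G1 X16.50 Y13.00 E1.4069
G1 X6.41 Y13.00 E2.0110
G1 X6.85 Y11.56 E2.1011
G1 X7.00 Y10.00 E2.1949
G1 X6.85 Y8.44 E2.2888
G1 X6.39 Y6.94 E2.3827
G1 X6.00 Y6.21 E2.4322
G1 X6.00 Y0.00 E2.8040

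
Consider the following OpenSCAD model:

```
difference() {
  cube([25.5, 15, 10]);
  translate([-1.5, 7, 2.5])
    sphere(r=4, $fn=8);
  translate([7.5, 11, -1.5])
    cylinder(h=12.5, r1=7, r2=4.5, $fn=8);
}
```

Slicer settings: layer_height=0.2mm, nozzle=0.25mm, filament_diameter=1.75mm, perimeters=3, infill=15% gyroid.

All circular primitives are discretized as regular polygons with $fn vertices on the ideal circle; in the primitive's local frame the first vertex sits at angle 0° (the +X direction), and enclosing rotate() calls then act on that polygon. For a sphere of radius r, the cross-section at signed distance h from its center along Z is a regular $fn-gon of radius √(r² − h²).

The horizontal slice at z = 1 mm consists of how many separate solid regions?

1

At z = 1 mm: the 25.5×15 cube contributes its full rectangle; the sphere at (-1.5, 7): section is a regular 8-gon, circumradius = √(r²−h²) = √(4²−1.5²) = 3.708; the cone at (7.5, 11) contributes a regular 8-gon of circumradius 6.500 (interpolated between r1=7 and r2=4.5 at t=0.200); Taking the first minus the rest: starting from the 25.5×15 cube, the r=4 sphere at (-1.5, 7) partially overlaps it — only the 9.25 mm² overlap (of its 38.89 mm²) is removed, clipping the outline; the cone at (7.5, 11) partially overlaps it — only the 105.12 mm² overlap (of its 119.50 mm²) is removed, clipping the outline — 1 connected region. The result has 1 disconnected region.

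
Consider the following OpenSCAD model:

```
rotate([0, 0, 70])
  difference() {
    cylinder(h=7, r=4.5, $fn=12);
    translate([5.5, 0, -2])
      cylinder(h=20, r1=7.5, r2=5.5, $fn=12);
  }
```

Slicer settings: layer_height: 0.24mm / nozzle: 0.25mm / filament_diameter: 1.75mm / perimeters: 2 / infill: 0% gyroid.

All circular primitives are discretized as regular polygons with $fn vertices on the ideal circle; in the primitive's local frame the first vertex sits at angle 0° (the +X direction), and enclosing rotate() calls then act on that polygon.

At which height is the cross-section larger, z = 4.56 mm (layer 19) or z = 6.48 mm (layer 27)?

layer 27 (z = 6.48 mm)

Layer 19 (z = 4.56): the r=4.5 cylinder gives a regular 12-gon of circumradius 4.5 (constant along its height) (area = (12/2)·4.500²·sin(360°/12) = 60.75 mm²); the cone at (5.5, 0) (r1=7.5→r2=5.5) has section circumradius 6.844 here — a regular 12-gon (area = (12/2)·6.844²·sin(360°/12) = 140.52 mm²); After the difference (first − rest): starting from the r=4.5 cylinder (60.75 mm²), the cone at (5.5, 0) partially overlaps it — only the 36.28 mm² overlap (of its 140.52 mm²) is removed, clipping the outline — area = 24.47 mm²; (rotated 70° about Z; rotation is an isometry so areas/perimeters/island counts are preserved). So its area = 24.47 mm². Layer 27 (z = 6.48): the r=4.5 cylinder contributes a regular 12-gon of circumradius 4.5 (area = (12/2)·4.500²·sin(360°/12) = 60.75 mm²); the cone at (5.5, 0) contributes a regular 12-gon of circumradius 6.652 (interpolated between r1=7.5 and r2=5.5 at t=0.424) (area = (12/2)·6.652²·sin(360°/12) = 132.75 mm²); After the difference (first − rest): starting from the r=4.5 cylinder (60.75 mm²), the cone at (5.5, 0) partially overlaps it — only the 34.48 mm² overlap (of its 132.75 mm²) is removed, clipping the outline — area = 26.27 mm²; (rotated 70° about Z; rotation is an isometry so areas/perimeters/island counts are preserved). So its area = 26.27 mm². Layer 27 is larger (26.27 vs 24.47 mm²).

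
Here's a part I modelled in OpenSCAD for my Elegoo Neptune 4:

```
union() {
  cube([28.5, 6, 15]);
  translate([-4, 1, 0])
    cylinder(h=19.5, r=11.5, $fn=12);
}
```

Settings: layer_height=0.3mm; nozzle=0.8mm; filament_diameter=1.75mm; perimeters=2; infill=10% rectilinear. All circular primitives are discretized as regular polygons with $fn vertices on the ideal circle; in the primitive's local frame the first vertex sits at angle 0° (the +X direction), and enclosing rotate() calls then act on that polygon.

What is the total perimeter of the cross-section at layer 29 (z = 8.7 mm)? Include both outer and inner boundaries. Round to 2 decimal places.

114.83 mm

At z = 8.7 mm: the cube is present — its section is the full 28.5×6 rectangle (perimeter 69.00 mm); the r=11.5 cylinder at (-4, 1) contributes a regular 12-gon of circumradius 11.5 (perimeter = 2·12·11.500·sin(180°/12) = 71.43 mm); Taking the union: the regions partially overlap (shared area 41.52 mm²), so the edge portions inside another operand are dropped and the merged outline is re-measured after clipping — boundary = 114.83 mm. Overall, the cross-section is a single solid region. Total boundary length (outer) = 114.83 mm.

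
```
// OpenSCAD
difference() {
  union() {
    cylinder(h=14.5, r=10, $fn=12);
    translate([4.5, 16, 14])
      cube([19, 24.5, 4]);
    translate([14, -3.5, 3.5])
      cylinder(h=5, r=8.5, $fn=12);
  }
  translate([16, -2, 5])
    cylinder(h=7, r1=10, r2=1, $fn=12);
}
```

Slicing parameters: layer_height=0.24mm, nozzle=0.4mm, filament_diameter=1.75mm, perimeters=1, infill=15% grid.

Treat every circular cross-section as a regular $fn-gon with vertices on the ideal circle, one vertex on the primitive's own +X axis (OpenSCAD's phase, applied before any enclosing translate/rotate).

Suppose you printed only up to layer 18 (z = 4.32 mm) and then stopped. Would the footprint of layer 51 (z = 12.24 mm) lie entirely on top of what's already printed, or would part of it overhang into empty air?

Compare the two slices. At z = 4.32: the cylinder: section is a regular 12-gon, circumradius r=10 (area = (12/2)·10.000²·sin(360°/12) = 300.00 mm²); the cube at (4.5, 16) is absent (z outside [14, 18]); the cylinder at (14, -3.5): section is a regular 12-gon, circumradius r=8.5 (area = (12/2)·8.500²·sin(360°/12) = 216.75 mm²); Merging all regions: the regions partially overlap — summed areas 516.75 mm² minus the doubly-counted overlap 26.67 mm² gives 490.08 mm² — area = 490.08 mm²; the cone at (16, -2) does not reach this height (z outside [5, 12]); After the difference (first − rest): none of the subtracted shapes is present at this height, so the result so far is unchanged — area = 490.08 mm². At z = 12.24: the r=10 cylinder gives a regular 12-gon of circumradius 10 (constant along its height) (area = (12/2)·10.000²·sin(360°/12) = 300.00 mm²); the cube at (4.5, 16) is absent (z outside [14, 18]); the cylinder at (14, -3.5) does not reach this height (z outside [3.5, 8.5]); Merging all regions: only the r=10 cylinder is present, so the union is just that shape — area = 300.00 mm²; the cone at (16, -2) does not reach this height (z outside [5, 12]); Subtracting the remaining from the first: none of the subtracted shapes is present at this height, so that combined region is unchanged — area = 300.00 mm². Checking containment: the cross-section at z = 12.24 is a subset of the cross-section at z = 4.32.

entirely on top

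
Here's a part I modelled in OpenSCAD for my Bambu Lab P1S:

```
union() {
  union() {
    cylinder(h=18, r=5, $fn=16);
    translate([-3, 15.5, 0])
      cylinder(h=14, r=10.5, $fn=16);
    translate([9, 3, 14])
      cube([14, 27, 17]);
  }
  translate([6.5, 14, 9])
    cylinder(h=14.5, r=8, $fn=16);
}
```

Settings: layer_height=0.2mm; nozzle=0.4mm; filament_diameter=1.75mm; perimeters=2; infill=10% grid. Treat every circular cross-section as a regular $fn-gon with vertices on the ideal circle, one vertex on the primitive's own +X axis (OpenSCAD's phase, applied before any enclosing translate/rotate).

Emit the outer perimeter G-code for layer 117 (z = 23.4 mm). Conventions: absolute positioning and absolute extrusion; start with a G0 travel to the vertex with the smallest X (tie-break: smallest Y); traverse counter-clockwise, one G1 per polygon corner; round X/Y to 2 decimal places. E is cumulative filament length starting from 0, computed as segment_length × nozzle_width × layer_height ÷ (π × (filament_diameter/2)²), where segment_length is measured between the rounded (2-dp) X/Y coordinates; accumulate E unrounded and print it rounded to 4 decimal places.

G0 X-1.50 Y14.00 Z23.40
G1 X-0.89 Y10.94 E0.1038
G1 X0.84 Y8.34 E0.2076
G1 X3.44 Y6.61 E0.3115
G1 X6.50 Y6.00 E0.4153
G1 X9.00 Y6.50 E0.5001
G1 X9.00 Y3.00 E0.6165
G1 X23.00 Y3.00 E1.0821
G1 X23.00 Y30.00 E1.9802
G1 X9.00 Y30.00 E2.4458
G1 X9.00 Y21.50 E2.7285
G1 X6.50 Y22.00 E2.8133
G1 X3.44 Y21.39 E2.9171
G1 X0.84 Y19.66 E3.0210
G1 X-0.89 Y17.06 E3.1248
G1 X-1.50 Y14.00 E3.2286

At z = 23.4 mm: the cylinder is not intersected at this z (z outside [0, 18]); the cylinder at (-3, 15.5) does not reach this height (z outside [0, 14]); the cube at (9, 3) (footprint 14×27) is included at this height; Taking the union: only the 14×27 cube at (9, 3) is present, so the union is just that shape — 1 connected region; the r=8 cylinder at (6.5, 14) gives a regular 16-gon of circumradius 8 (constant along its height); Combining (union): the regions partially overlap (shared area 59.21 mm²), so overlapping operands fuse into one piece — 1 connected region. The outline is a single polygon with 15 vertices. Extrusion per mm of travel: 0.4 × 0.2 / (π × 0.875²) = 0.033260. Accumulating E over each segment gives final E = 3.2286.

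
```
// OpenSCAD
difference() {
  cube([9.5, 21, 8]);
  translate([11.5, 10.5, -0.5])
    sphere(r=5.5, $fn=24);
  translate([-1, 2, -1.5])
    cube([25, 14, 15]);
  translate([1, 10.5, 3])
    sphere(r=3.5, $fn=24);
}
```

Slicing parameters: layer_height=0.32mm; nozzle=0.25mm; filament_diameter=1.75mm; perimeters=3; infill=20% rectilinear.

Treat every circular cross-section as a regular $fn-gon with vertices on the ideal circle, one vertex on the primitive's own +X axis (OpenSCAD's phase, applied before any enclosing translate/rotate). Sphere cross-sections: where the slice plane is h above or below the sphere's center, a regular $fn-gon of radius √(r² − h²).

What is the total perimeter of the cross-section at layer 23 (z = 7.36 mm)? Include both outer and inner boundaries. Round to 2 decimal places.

52.00 mm

At z = 7.36 mm: the 9.5×21 cube contributes its full rectangle (perimeter 61.00 mm); the sphere at (11.5, 10.5) does not reach this height (|z−center|=7.860 > r=5.5); the 25×14 cube at (-1, 2) contributes its full rectangle (perimeter 78.00 mm); the sphere at (1, 10.5) is not intersected at this z (|z−center|=4.360 > r=3.5); After the difference (first − rest): starting from the 9.5×21 cube, the 25×14 cube at (-1, 2) partially overlaps it — only the 133.00 mm² overlap (of its 350.00 mm²) is removed, clipping the outline — boundary = 52.00 mm. Overall, the cross-section has 2 separate islands. Total boundary length (outer) = 52.00 mm.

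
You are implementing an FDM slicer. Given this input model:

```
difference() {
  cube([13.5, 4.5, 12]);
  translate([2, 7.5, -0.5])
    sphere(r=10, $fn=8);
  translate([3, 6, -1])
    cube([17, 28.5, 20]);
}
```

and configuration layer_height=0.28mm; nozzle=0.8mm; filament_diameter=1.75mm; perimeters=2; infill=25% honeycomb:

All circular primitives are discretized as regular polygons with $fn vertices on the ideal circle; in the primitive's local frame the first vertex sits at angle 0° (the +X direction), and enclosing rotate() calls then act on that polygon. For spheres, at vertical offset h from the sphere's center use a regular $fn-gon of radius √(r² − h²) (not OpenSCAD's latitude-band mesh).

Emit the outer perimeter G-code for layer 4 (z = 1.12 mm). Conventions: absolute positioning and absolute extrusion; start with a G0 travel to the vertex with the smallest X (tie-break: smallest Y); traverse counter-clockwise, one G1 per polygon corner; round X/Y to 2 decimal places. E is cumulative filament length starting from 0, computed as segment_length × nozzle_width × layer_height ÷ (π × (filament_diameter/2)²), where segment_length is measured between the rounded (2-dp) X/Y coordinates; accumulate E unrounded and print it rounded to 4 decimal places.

At z = 1.12 mm: the 13.5×4.5 cube contributes its full rectangle; the r=10 sphere at (2, 7.5) contributes a regular 8-gon of circumradius √(10²−1.62²) = 9.868; the cube at (3, 6) is present — its section is the full 17×28.5 rectangle; Taking the first minus the rest: starting from the 13.5×4.5 cube, the r=10 sphere at (2, 7.5) partially overlaps it — only the 43.35 mm² overlap (of its 275.42 mm²) is removed, clipping the outline; the 17×28.5 cube at (3, 6) misses the remaining region (no effect) — 1 connected region. The outline is a single polygon with 5 vertices. Extrusion per mm of travel: 0.8 × 0.28 / (π × 0.875²) = 0.093128. Accumulating E over each segment gives final E = 1.7528.

G0 X7.72 Y0.00 Z1.12
G1 X13.50 Y0.00 E0.5383
G1 X13.50 Y4.50 E0.9574
G1 X10.63 Y4.50 E1.2246
G1 X8.98 Y0.52 E1.6259
G1 X7.72 Y0.00 E1.7528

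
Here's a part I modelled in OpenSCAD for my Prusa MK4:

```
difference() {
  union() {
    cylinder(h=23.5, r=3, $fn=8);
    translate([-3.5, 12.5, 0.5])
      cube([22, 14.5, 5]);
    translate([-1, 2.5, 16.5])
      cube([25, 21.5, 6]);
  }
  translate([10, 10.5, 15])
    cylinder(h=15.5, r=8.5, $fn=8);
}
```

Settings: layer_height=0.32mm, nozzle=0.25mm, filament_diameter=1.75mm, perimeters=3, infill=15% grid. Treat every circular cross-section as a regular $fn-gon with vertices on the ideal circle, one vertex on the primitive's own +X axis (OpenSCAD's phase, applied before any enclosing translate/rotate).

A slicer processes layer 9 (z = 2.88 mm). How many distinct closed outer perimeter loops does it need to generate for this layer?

At z = 2.88 mm: the cylinder: section is a regular 8-gon, circumradius r=3; the 22×14.5 cube at (-3.5, 12.5) contributes its full rectangle; the cube at (-1, 2.5) does not reach this height (z outside [16.5, 22.5]); Taking the union: the 2 present regions are separate (no shared area or edge), so areas and boundary lengths simply add and each stays a separate island — 2 connected regions; the cylinder at (10, 10.5) does not reach this height (z outside [15, 30.5]); Taking the first minus the rest: none of the subtracted shapes is present at this height, so the result so far is unchanged — 2 connected regions. The result has 2 disconnected regions.

2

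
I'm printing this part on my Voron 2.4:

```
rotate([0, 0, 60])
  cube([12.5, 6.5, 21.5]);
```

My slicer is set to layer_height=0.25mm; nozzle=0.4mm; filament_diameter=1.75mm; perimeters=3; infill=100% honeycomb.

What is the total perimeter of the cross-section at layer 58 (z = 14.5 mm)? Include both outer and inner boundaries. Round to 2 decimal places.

38.00 mm

At z = 14.5 mm: the cube is present — its section is the full 12.5×6.5 rectangle (perimeter 38.00 mm); (rotated 60° about Z; rotation is an isometry so areas/perimeters/island counts are preserved). Overall, the cross-section is a single solid region. Total boundary length (outer) = 38.00 mm.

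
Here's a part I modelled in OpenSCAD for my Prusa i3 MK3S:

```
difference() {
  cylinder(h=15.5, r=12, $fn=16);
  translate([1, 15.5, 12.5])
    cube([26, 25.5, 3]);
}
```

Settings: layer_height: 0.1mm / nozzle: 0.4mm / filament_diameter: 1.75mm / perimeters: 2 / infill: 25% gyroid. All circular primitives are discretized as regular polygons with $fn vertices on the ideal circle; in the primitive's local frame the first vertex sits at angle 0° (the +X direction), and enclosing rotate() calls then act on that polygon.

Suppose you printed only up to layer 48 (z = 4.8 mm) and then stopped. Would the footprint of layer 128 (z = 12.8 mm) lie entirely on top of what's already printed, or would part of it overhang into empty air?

Compare the two slices. At z = 4.8: the cylinder: section is a regular 16-gon, circumradius r=12 (area = (16/2)·12.000²·sin(360°/16) = 440.85 mm²); the cube at (1, 15.5) does not reach this height (z outside [12.5, 15.5]); Subtracting the remaining from the first: none of the subtracted shapes is present at this height, so the r=12 cylinder is unchanged — area = 440.85 mm². At z = 12.8: the r=12 cylinder gives a regular 16-gon of circumradius 12 (constant along its height) (area = (16/2)·12.000²·sin(360°/16) = 440.85 mm²); the cube at (1, 15.5) is present — its section is the full 26×25.5 rectangle (area 663.00 mm²); Subtracting the remaining from the first: starting from the r=12 cylinder (440.85 mm²), the 26×25.5 cube at (1, 15.5) misses the remaining region (no effect) — area = 440.85 mm². Checking containment: the cross-section at z = 12.8 is a subset of the cross-section at z = 4.8.

entirely on top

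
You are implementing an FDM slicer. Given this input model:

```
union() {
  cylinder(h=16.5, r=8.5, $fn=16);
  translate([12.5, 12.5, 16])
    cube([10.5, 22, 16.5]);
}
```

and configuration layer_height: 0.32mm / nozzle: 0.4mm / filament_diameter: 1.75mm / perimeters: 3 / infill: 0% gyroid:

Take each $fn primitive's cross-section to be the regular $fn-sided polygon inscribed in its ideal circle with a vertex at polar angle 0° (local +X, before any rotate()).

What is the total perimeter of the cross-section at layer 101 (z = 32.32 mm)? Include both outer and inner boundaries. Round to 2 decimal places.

At z = 32.32 mm: the cylinder is absent (z outside [0, 16.5]); the cube at (12.5, 12.5) is present — its section is the full 10.5×22 rectangle (perimeter 65.00 mm); Merging all regions: only the 10.5×22 cube at (12.5, 12.5) is present, so the union is just that shape — boundary = 65.00 mm. Overall, the cross-section is a single solid region. Total boundary length (outer) = 65.00 mm.

65.00 mm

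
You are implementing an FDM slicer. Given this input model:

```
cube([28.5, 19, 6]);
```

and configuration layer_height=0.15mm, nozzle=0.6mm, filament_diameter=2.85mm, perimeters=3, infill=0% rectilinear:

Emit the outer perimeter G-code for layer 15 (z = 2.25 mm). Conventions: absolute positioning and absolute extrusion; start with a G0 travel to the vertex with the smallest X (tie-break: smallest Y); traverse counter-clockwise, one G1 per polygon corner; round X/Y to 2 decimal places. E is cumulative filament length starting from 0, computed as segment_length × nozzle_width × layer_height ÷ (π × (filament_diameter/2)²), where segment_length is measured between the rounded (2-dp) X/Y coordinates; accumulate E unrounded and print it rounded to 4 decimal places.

At z = 2.25 mm: the 28.5×19 cube contributes its full rectangle. The outline is a single polygon with 4 vertices. Extrusion per mm of travel: 0.6 × 0.15 / (π × 1.425²) = 0.014108. Accumulating E over each segment gives final E = 1.3403.

G0 X0.00 Y0.00 Z2.25
G1 X28.50 Y0.00 E0.4021
G1 X28.50 Y19.00 E0.6701
G1 X0.00 Y19.00 E1.0722
G1 X0.00 Y0.00 E1.3403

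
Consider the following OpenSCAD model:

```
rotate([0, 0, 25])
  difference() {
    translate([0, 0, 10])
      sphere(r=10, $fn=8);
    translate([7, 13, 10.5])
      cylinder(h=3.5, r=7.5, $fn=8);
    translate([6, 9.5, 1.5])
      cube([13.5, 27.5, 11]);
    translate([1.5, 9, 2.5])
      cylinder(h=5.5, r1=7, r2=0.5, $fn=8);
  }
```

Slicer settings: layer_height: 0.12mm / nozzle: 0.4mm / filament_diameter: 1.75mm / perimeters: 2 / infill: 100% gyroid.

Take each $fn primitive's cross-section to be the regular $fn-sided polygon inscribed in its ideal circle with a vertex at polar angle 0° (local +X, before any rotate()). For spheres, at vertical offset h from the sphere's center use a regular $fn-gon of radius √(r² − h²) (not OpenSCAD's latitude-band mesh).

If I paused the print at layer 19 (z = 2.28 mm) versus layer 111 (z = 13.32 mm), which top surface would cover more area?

layer 111 (z = 13.32 mm)

Layer 19 (z = 2.28): the r=10 sphere slices to a regular 8-gon of circumradius 6.356 (√(r²−h²) with h=7.72 from center) (area = (8/2)·6.356²·sin(360°/8) = 114.27 mm²); the cylinder at (7, 13) is not intersected at this z (z outside [10.5, 14]); the cube at (6, 9.5) (footprint 13.5×27.5) is included at this height (area 371.25 mm²); the cone at (1.5, 9) is not intersected at this z (z outside [2.5, 8]); Subtracting the remaining from the first: starting from the r=10 sphere (114.27 mm²), the 13.5×27.5 cube at (6, 9.5) misses the remaining region (no effect) — area = 114.27 mm²; (rotated 25° about Z; rotation is an isometry so areas/perimeters/island counts are preserved). So its area = 114.27 mm². Layer 111 (z = 13.32): the r=10 sphere contributes a regular 8-gon of circumradius √(10²−3.32²) = 9.433 (area = (8/2)·9.433²·sin(360°/8) = 251.67 mm²); the r=7.5 cylinder at (7, 13) gives a regular 8-gon of circumradius 7.5 (constant along its height) (area = (8/2)·7.500²·sin(360°/8) = 159.10 mm²); the cube at (6, 9.5) is not intersected at this z (z outside [1.5, 12.5]); the cone at (1.5, 9) is not intersected at this z (z outside [2.5, 8]); Subtracting the remaining from the first: starting from the r=10 sphere (251.67 mm²), the r=7.5 cylinder at (7, 13) partially overlaps it — only the 5.66 mm² overlap (of its 159.10 mm²) is removed, clipping the outline — area = 246.00 mm²; (whole slice rotated 25° about Z — lengths, areas and connectivity unchanged). So its area = 246.00 mm². Layer 111 is larger (246.00 vs 114.27 mm²).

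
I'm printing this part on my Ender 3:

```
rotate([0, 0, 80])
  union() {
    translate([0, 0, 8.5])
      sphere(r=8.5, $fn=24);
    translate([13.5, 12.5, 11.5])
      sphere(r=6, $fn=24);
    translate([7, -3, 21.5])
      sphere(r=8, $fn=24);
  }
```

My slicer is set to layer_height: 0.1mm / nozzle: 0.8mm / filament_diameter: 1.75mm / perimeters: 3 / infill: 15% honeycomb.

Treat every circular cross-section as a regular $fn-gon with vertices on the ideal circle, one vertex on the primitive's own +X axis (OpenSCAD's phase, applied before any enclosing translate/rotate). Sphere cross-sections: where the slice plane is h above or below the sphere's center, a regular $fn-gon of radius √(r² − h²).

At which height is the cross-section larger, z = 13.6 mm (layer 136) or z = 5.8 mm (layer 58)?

layer 136 (z = 13.6 mm)

Layer 136 (z = 13.6): the r=8.5 sphere contributes a regular 24-gon of circumradius √(8.5²−5.1²) = 6.800 (area = (24/2)·6.800²·sin(360°/24) = 143.61 mm²); the sphere at (13.5, 12.5): section is a regular 24-gon, circumradius = √(r²−h²) = √(6²−2.1²) = 5.620 (area = (24/2)·5.620²·sin(360°/24) = 98.11 mm²); the sphere at (7, -3): section is a regular 24-gon, circumradius = √(r²−h²) = √(8²−7.9²) = 1.261 (area = (24/2)·1.261²·sin(360°/24) = 4.94 mm²); Combining (union): the regions partially overlap — summed areas 246.66 mm² minus the doubly-counted overlap 0.47 mm² gives 246.19 mm² — area = 246.19 mm²; (rotated 80° about Z; rotation is an isometry so areas/perimeters/island counts are preserved). So its area = 246.19 mm². Layer 58 (z = 5.8): the r=8.5 sphere contributes a regular 24-gon of circumradius √(8.5²−2.7²) = 8.060 (area = (24/2)·8.060²·sin(360°/24) = 201.75 mm²); the sphere at (13.5, 12.5): section is a regular 24-gon, circumradius = √(r²−h²) = √(6²−5.7²) = 1.873 (area = (24/2)·1.873²·sin(360°/24) = 10.90 mm²); the sphere at (7, -3) is absent (|z−center|=15.700 > r=8); Combining (union): the 2 present regions are separate (no shared area or edge), so areas and boundary lengths simply add and each stays a separate island — area = 212.66 mm²; (whole slice rotated 80° about Z — lengths, areas and connectivity unchanged). So its area = 212.66 mm². Layer 136 is larger (246.19 vs 212.66 mm²).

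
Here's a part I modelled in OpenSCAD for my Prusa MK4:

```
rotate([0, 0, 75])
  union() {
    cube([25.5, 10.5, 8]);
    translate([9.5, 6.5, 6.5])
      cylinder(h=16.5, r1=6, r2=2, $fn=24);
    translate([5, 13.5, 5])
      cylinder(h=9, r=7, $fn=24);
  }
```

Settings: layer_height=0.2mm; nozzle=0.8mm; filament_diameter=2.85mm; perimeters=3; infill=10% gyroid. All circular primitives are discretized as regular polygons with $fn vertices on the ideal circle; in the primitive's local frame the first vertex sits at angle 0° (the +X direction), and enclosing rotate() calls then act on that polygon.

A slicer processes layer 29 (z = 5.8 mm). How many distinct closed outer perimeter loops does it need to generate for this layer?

At z = 5.8 mm: the 25.5×10.5 cube contributes its full rectangle; the cone at (9.5, 6.5) does not reach this height (z outside [6.5, 23]); the r=7 cylinder at (5, 13.5) contributes a regular 24-gon of circumradius 7; Taking the union: the regions partially overlap (shared area 34.36 mm²), so overlapping operands fuse into one piece — 1 connected region; (whole slice rotated 75° about Z — lengths, areas and connectivity unchanged). The result has 1 disconnected region.

1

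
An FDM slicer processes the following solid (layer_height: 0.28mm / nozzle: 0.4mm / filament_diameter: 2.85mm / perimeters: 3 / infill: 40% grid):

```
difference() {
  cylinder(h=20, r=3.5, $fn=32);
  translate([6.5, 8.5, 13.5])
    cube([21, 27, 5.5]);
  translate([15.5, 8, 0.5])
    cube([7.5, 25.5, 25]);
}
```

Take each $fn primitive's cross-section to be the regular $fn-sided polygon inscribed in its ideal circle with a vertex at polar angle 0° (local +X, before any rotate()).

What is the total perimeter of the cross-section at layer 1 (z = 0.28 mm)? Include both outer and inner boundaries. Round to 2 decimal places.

21.96 mm

At z = 0.28 mm: the r=3.5 cylinder gives a regular 32-gon of circumradius 3.5 (constant along its height) (perimeter = 2·32·3.500·sin(180°/32) = 21.96 mm); the cube at (6.5, 8.5) is absent (z outside [13.5, 19]); the cube at (15.5, 8) is absent (z outside [0.5, 25.5]); Subtracting the remaining from the first: none of the subtracted shapes is present at this height, so the r=3.5 cylinder is unchanged — boundary = 21.96 mm. Overall, the cross-section is a single solid region. Total boundary length (outer) = 21.96 mm.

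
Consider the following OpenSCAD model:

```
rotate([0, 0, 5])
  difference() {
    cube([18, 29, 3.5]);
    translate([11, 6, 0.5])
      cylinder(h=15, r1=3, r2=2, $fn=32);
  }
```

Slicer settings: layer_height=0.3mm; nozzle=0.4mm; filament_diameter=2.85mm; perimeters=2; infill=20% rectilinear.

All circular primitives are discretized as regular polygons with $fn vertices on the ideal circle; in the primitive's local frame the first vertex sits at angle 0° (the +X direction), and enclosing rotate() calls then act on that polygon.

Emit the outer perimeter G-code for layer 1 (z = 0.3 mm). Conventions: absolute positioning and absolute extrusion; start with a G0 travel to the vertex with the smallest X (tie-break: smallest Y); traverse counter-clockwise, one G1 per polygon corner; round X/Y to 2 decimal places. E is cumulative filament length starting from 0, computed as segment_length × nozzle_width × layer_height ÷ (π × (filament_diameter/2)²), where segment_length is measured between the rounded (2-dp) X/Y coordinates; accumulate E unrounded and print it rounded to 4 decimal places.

G0 X-2.53 Y28.89 Z0.30
G1 X0.00 Y0.00 E0.5455
G1 X17.93 Y1.57 E0.8841
G1 X15.40 Y30.46 E1.4296
G1 X-2.53 Y28.89 E1.7682

At z = 0.3 mm: the cube (footprint 18×29) is included at this height; the cone at (11, 6) does not reach this height (z outside [0.5, 15.5]); Taking the first minus the rest: none of the subtracted shapes is present at this height, so the 18×29 cube is unchanged — 1 connected region; (whole slice rotated 5° about Z — lengths, areas and connectivity unchanged). The outline is a single polygon with 4 vertices. Extrusion per mm of travel: 0.4 × 0.3 / (π × 1.425²) = 0.018811. Accumulating E over each segment gives final E = 1.7682.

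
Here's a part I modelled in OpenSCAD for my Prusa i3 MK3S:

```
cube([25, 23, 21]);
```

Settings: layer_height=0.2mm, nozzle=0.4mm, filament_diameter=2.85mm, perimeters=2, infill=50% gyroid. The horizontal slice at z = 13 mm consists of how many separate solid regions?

At z = 13 mm: the cube is present — its section is the full 25×23 rectangle. The result has 1 disconnected region.

1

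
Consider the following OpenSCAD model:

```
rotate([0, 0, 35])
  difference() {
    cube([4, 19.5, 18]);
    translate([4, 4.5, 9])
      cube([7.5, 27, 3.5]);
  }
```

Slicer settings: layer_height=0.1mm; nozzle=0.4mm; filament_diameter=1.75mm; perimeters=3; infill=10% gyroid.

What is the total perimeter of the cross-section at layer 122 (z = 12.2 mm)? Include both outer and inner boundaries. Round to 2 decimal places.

At z = 12.2 mm: the cube is present — its section is the full 4×19.5 rectangle (perimeter 47.00 mm); the cube at (4, 4.5) (footprint 7.5×27) is included at this height (perimeter 69.00 mm); Subtracting the remaining from the first: starting from the 4×19.5 cube, the 7.5×27 cube at (4, 4.5) misses the remaining region (no effect) — boundary = 47.00 mm; (rotated 35° about Z; rotation is an isometry so areas/perimeters/island counts are preserved). Overall, the cross-section is a single solid region. Total boundary length (outer) = 47.00 mm.

47.00 mm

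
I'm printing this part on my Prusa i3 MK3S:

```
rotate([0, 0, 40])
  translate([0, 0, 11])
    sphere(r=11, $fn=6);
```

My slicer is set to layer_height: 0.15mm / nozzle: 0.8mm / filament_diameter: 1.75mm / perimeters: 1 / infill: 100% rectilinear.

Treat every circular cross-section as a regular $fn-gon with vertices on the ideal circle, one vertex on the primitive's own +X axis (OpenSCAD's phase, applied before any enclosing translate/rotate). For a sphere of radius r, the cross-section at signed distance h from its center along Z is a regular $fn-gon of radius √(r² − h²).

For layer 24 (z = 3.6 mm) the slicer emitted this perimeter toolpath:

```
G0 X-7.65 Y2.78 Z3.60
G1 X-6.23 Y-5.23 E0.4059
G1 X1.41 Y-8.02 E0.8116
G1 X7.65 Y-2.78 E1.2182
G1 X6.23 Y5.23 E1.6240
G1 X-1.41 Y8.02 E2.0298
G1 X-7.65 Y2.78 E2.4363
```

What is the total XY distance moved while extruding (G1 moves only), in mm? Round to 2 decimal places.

Sum the Euclidean lengths of each G1 segment: total = 48.83 mm.

48.83 mm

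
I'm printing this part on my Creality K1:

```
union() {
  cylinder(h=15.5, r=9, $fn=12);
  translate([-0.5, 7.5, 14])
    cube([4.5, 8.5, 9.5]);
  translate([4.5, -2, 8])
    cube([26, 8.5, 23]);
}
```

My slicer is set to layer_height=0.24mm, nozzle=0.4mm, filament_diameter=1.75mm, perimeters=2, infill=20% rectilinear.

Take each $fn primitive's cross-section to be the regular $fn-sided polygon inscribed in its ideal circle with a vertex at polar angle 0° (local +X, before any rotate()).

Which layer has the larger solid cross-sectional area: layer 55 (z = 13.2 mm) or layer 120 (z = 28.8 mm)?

Layer 55 (z = 13.2): the r=9 cylinder gives a regular 12-gon of circumradius 9 (constant along its height) (area = (12/2)·9.000²·sin(360°/12) = 243.00 mm²); the cube at (-0.5, 7.5) is not intersected at this z (z outside [14, 23.5]); the 26×8.5 cube at (4.5, -2) contributes its full rectangle (area 221.00 mm²); Combining (union): the regions partially overlap — summed areas 464.00 mm² minus the doubly-counted overlap 30.59 mm² gives 433.41 mm² — area = 433.41 mm². So its area = 433.41 mm². Layer 120 (z = 28.8): the cylinder is absent (z outside [0, 15.5]); the cube at (-0.5, 7.5) is absent (z outside [14, 23.5]); the 26×8.5 cube at (4.5, -2) contributes its full rectangle (area 221.00 mm²); Merging all regions: only the 26×8.5 cube at (4.5, -2) is present, so the union is just that shape — area = 221.00 mm². So its area = 221.00 mm². Layer 55 is larger (433.41 vs 221.00 mm²).

layer 55 (z = 13.2 mm)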